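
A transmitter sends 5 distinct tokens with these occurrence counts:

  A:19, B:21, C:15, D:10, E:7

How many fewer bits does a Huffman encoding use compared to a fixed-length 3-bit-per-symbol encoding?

55

Fixed-length: 3 bits × 72 symbols = 216 bits.
Huffman merges:
combine E(7), D(10) → 17
combine C(15), 17 → 32
combine A(19), B(21) → 40
combine 32, 40 → 72
Huffman total = 17 + 32 + 40 + 72 = 161 bits.
Saving = 216 − 161 = 55 bits.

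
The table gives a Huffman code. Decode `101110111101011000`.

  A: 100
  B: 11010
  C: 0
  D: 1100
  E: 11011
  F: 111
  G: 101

Read left to right; each codeword is recognised as soon as it completes (prefix code):
  101→G | 11011→E | 11010→B | 1100→D | 0→C
Decoded message: GEBDC

GEBDC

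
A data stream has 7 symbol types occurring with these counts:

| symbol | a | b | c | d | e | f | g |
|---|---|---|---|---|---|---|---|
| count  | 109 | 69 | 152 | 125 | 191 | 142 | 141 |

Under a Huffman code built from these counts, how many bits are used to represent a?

Repeatedly merge the two smallest:
merge b(69) and a(109): 178
merge d(125) and g(141): 266
merge f(142) and c(152): 294
merge 178 and e(191): 369
merge 266 and 294: 560
merge 369 and 560: 929
The subtree containing a is merged 3 times, so code length = 3.

3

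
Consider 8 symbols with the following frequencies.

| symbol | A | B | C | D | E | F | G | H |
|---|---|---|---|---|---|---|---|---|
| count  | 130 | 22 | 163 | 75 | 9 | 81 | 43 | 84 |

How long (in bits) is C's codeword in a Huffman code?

Huffman merges, smallest pair first:
merge E(9) and B(22): 31
merge 31 and G(43): 74
merge 74 and D(75): 149
merge F(81) and H(84): 165
merge A(130) and 149: 279
merge C(163) and 165: 328
merge 279 and 328: 607
C's leaf is at depth 2, giving a 2-bit codeword.

2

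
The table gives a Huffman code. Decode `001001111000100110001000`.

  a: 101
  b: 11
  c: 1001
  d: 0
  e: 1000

ddcbecee

Read left to right; each codeword is recognised as soon as it completes (prefix code):
  0→d | 0→d | 1001→c | 11→b | 1000→e | 1001→c | 1000→e | 1000→e
Decoded message: ddcbecee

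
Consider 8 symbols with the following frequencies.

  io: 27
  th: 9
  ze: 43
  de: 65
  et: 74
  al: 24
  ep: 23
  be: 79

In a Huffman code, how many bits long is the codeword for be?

Repeatedly merge the two smallest:
th(9) + ep(23) → 32
al(24) + io(27) → 51
32 + ze(43) → 75
51 + de(65) → 116
et(74) + 75 → 149
be(79) + 116 → 195
149 + 195 → 344
be's leaf is at depth 2, giving a 2-bit codeword.

2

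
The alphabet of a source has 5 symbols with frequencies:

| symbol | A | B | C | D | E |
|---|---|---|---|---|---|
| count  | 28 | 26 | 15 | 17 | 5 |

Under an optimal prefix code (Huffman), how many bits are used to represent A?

2

Repeatedly merge the two smallest:
merge E(5) and C(15): 20
merge D(17) and 20: 37
merge B(26) and A(28): 54
merge 37 and 54: 91
A's leaf is at depth 2, giving a 2-bit codeword.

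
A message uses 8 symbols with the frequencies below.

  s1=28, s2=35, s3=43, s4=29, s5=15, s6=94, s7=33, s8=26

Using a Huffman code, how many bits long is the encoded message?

856

Merge the two smallest weights repeatedly:
merge s5(15) and s8(26): 41
merge s1(28) and s4(29): 57
merge s7(33) and s2(35): 68
merge 41 and s3(43): 84
merge 57 and 68: 125
merge 84 and s6(94): 178
merge 125 and 178: 303
Total encoded bits = sum of merged weights = 41 + 57 + 68 + 84 + 125 + 178 + 303 = 856.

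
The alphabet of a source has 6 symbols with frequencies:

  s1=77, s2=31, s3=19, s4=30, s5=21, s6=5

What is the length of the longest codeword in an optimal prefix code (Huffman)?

4

Merge the two lowest-weight nodes at each step:
s6(5) + s3(19) → 24
s5(21) + 24 → 45
s4(30) + s2(31) → 61
45 + 61 → 106
s1(77) + 106 → 183
The first pair merged (s6, s3) ends up deepest, at depth 4.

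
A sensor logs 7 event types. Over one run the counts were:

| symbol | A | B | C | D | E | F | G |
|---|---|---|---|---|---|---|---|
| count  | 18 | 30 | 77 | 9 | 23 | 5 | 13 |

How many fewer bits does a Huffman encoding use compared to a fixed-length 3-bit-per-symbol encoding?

Fixed-length: 3 bits × 175 symbols = 525 bits.
Huffman merges:
F(5) + D(9) → 14
G(13) + 14 → 27
A(18) + E(23) → 41
27 + B(30) → 57
41 + 57 → 98
C(77) + 98 → 175
Huffman total = 14 + 27 + 41 + 57 + 98 + 175 = 412 bits.
Saving = 525 − 412 = 113 bits.

113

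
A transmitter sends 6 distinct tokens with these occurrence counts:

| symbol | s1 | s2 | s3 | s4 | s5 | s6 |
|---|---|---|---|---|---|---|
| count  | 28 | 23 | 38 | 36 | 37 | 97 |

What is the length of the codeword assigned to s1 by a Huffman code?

Build the tree from the bottom:
merge s2(23) and s1(28): 51
merge s4(36) and s5(37): 73
merge s3(38) and 51: 89
merge 73 and 89: 162
merge s6(97) and 162: 259
The subtree containing s1 is merged 4 times, so code length = 4.

4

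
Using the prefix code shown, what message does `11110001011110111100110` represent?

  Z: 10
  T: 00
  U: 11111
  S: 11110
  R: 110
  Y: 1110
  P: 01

Read left to right; each codeword is recognised as soon as it completes (prefix code):
  11110→S | 00→T | 10→Z | 11110→S | 11110→S | 01→P | 10→Z
Decoded message: STZSSPZ

STZSSPZ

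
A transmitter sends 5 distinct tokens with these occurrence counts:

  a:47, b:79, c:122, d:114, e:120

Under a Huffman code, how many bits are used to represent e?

Huffman merges, smallest pair first:
a(47) + b(79) → 126
d(114) + e(120) → 234
c(122) + 126 → 248
234 + 248 → 482
The subtree containing e is merged 2 times, so code length = 2.

2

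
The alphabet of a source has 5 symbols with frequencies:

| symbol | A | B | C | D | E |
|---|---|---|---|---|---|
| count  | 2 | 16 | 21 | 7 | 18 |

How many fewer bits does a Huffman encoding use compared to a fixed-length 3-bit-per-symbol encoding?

55

Fixed-length: 3 bits × 64 symbols = 192 bits.
Huffman merges:
combine A(2), D(7) → 9
combine 9, B(16) → 25
combine E(18), C(21) → 39
combine 25, 39 → 64
Huffman total = 9 + 25 + 39 + 64 = 137 bits.
Saving = 192 − 137 = 55 bits.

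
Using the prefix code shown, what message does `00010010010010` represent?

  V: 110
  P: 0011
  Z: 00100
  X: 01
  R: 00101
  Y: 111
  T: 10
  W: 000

WTXZT

Read left to right; each codeword is recognised as soon as it completes (prefix code):
  000→W | 10→T | 01→X | 00100→Z | 10→T
Decoded message: WTXZT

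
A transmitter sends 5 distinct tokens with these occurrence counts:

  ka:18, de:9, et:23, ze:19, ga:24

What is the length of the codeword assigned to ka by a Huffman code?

Huffman merges, smallest pair first:
merge de(9) and ka(18): 27
merge ze(19) and et(23): 42
merge ga(24) and 27: 51
merge 42 and 51: 93
ka's leaf is at depth 3, giving a 3-bit codeword.

3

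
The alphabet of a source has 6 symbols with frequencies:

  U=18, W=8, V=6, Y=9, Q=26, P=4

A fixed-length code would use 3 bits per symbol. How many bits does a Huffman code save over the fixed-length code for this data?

44

Fixed-length: 3 bits × 71 symbols = 213 bits.
Huffman merges:
combine P(4), V(6) → 10
combine W(8), Y(9) → 17
combine 10, 17 → 27
combine U(18), Q(26) → 44
combine 27, 44 → 71
Huffman total = 10 + 17 + 27 + 44 + 71 = 169 bits.
Saving = 213 − 169 = 44 bits.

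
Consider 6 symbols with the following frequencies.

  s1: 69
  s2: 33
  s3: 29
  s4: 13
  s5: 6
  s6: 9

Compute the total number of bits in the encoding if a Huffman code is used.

349

Greedily combine the two least-frequent nodes:
combine s5(6), s6(9) → 15
combine s4(13), 15 → 28
combine 28, s3(29) → 57
combine s2(33), 57 → 90
combine s1(69), 90 → 159
Total encoded bits = sum of merged weights = 15 + 28 + 57 + 90 + 159 = 349.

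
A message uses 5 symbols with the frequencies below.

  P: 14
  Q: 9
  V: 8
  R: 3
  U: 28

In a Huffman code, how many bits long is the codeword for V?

Build the tree from the bottom:
merge R(3) and V(8): 11
merge Q(9) and 11: 20
merge P(14) and 20: 34
merge U(28) and 34: 62
V's leaf is at depth 4, giving a 4-bit codeword.

4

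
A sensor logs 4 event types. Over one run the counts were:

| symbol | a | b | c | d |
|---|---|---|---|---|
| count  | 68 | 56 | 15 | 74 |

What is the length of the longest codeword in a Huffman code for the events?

3

Merge the two lowest-weight nodes at each step:
merge c(15) and b(56): 71
merge a(68) and 71: 139
merge d(74) and 139: 213
Maximum depth reached is 3.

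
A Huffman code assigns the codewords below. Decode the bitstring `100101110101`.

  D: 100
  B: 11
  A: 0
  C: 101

DCBAC

Read left to right; each codeword is recognised as soon as it completes (prefix code):
  100→D | 101→C | 11→B | 0→A | 101→C
Decoded message: DCBAC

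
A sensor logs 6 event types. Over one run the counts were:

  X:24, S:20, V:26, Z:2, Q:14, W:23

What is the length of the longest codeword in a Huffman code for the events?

4

Merge the two lowest-weight nodes at each step:
combine Z(2), Q(14) → 16
combine 16, S(20) → 36
combine W(23), X(24) → 47
combine V(26), 36 → 62
combine 47, 62 → 109
The first pair merged (Z, Q) ends up deepest, at depth 4.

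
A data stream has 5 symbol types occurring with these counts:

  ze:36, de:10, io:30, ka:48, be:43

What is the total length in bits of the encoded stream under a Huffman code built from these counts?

Merge the two smallest weights repeatedly:
merge de(10) and io(30): 40
merge ze(36) and 40: 76
merge be(43) and ka(48): 91
merge 76 and 91: 167
The encoded length is the sum of every internal node's weight: 40 + 76 + 91 + 167 = 374 bits.

374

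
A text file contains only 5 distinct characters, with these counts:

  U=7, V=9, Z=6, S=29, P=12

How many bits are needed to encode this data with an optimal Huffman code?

Build the Huffman tree bottom-up:
merge Z(6) and U(7): 13
merge V(9) and P(12): 21
merge 13 and 21: 34
merge S(29) and 34: 63
The encoded length is the sum of every internal node's weight: 13 + 21 + 34 + 63 = 131 bits.

131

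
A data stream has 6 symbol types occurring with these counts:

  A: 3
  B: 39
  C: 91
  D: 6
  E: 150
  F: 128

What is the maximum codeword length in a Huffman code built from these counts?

5

Merge the two lowest-weight nodes at each step:
A(3) + D(6) → 9
9 + B(39) → 48
48 + C(91) → 139
F(128) + 139 → 267
E(150) + 267 → 417
The rarest symbols sit at the bottom; the longest codeword is 5 bits.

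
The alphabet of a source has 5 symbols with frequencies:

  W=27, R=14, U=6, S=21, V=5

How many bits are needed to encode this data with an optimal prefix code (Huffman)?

Build the Huffman tree bottom-up:
merge V(5) and U(6): 11
merge 11 and R(14): 25
merge S(21) and 25: 46
merge W(27) and 46: 73
The encoded length is the sum of every internal node's weight: 11 + 25 + 46 + 73 = 155 bits.

155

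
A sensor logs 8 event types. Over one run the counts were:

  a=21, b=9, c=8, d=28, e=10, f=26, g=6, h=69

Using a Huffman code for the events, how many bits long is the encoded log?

459

Merge the two smallest weights repeatedly:
merge g(6) and c(8): 14
merge b(9) and e(10): 19
merge 14 and 19: 33
merge a(21) and f(26): 47
merge d(28) and 33: 61
merge 47 and 61: 108
merge h(69) and 108: 177
Each symbol's bit-cost is frequency × depth; summing gives 459 bits (equivalently 14 + 19 + 33 + 47 + 61 + 108 + 177).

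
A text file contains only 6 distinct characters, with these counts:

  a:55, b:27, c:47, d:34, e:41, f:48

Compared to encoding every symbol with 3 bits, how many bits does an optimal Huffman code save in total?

Fixed-length: 3 bits × 252 symbols = 756 bits.
Huffman merges:
combine b(27), d(34) → 61
combine e(41), c(47) → 88
combine f(48), a(55) → 103
combine 61, 88 → 149
combine 103, 149 → 252
Huffman total = 61 + 88 + 103 + 149 + 252 = 653 bits.
Saving = 756 − 653 = 103 bits.

103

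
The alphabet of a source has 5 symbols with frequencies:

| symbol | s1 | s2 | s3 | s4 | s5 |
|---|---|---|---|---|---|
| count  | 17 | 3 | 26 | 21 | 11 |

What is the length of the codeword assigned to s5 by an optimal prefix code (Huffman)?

3

Repeatedly merge the two smallest:
combine s2(3), s5(11) → 14
combine 14, s1(17) → 31
combine s4(21), s3(26) → 47
combine 31, 47 → 78
The subtree containing s5 is merged 3 times, so code length = 3.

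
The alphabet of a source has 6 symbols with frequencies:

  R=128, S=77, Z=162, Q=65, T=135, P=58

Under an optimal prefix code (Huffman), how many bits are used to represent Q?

4

Huffman merges, smallest pair first:
merge P(58) and Q(65): 123
merge S(77) and 123: 200
merge R(128) and T(135): 263
merge Z(162) and 200: 362
merge 263 and 362: 625
The subtree containing Q is merged 4 times, so code length = 4.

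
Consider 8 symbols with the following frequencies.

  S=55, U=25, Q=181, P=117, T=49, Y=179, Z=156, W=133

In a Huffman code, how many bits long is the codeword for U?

5

Repeatedly merge the two smallest:
merge U(25) and T(49): 74
merge S(55) and 74: 129
merge P(117) and 129: 246
merge W(133) and Z(156): 289
merge Y(179) and Q(181): 360
merge 246 and 289: 535
merge 360 and 535: 895
U sits 5 levels below the root, so its codeword is 5 bits.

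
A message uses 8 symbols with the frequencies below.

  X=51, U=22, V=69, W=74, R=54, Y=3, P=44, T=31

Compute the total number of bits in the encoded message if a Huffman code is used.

Greedily combine the two least-frequent nodes:
merge Y(3) and U(22): 25
merge 25 and T(31): 56
merge P(44) and X(51): 95
merge R(54) and 56: 110
merge V(69) and W(74): 143
merge 95 and 110: 205
merge 143 and 205: 348
Total encoded bits = sum of merged weights = 25 + 56 + 95 + 110 + 143 + 205 + 348 = 982.

982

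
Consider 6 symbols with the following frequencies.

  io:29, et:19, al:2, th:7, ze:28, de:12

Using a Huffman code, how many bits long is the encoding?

224

Build the Huffman tree bottom-up:
al(2) + th(7) → 9
9 + de(12) → 21
et(19) + 21 → 40
ze(28) + io(29) → 57
40 + 57 → 97
Each symbol's bit-cost is frequency × depth; summing gives 224 bits (equivalently 9 + 21 + 40 + 57 + 97).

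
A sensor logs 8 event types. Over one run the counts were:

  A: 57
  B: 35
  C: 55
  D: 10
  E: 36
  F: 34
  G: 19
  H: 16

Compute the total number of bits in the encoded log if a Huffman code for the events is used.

Build the Huffman tree bottom-up:
combine D(10), H(16) → 26
combine G(19), 26 → 45
combine F(34), B(35) → 69
combine E(36), 45 → 81
combine C(55), A(57) → 112
combine 69, 81 → 150
combine 112, 150 → 262
The encoded length is the sum of every internal node's weight: 26 + 45 + 69 + 81 + 112 + 150 + 262 = 745 bits.

745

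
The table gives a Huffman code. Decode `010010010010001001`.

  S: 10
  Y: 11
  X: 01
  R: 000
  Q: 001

Read left to right; each codeword is recognised as soon as it completes (prefix code):
  01→X | 001→Q | 001→Q | 001→Q | 000→R | 10→S | 01→X
Decoded message: XQQQRSX

XQQQRSX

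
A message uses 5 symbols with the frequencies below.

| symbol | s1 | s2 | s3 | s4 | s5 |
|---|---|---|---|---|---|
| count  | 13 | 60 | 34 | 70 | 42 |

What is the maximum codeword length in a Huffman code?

3

Merge the two lowest-weight nodes at each step:
s1(13) + s3(34) → 47
s5(42) + 47 → 89
s2(60) + s4(70) → 130
89 + 130 → 219
The first pair merged (s1, s3) ends up deepest, at depth 3.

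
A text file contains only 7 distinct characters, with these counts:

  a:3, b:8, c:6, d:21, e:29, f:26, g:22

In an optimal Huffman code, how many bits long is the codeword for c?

5

Repeatedly merge the two smallest:
combine a(3), c(6) → 9
combine b(8), 9 → 17
combine 17, d(21) → 38
combine g(22), f(26) → 48
combine e(29), 38 → 67
combine 48, 67 → 115
c sits 5 levels below the root, so its codeword is 5 bits.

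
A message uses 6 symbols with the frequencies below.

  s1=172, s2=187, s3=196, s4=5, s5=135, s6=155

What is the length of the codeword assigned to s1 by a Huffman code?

2

Huffman merges, smallest pair first:
merge s4(5) and s5(135): 140
merge 140 and s6(155): 295
merge s1(172) and s2(187): 359
merge s3(196) and 295: 491
merge 359 and 491: 850
s1 sits 2 levels below the root, so its codeword is 2 bits.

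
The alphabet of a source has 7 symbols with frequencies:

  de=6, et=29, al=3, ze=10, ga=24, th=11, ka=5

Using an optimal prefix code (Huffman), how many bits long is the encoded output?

Merge the two smallest weights repeatedly:
combine al(3), ka(5) → 8
combine de(6), 8 → 14
combine ze(10), th(11) → 21
combine 14, 21 → 35
combine ga(24), et(29) → 53
combine 35, 53 → 88
The encoded length is the sum of every internal node's weight: 8 + 14 + 21 + 35 + 53 + 88 = 219 bits.

219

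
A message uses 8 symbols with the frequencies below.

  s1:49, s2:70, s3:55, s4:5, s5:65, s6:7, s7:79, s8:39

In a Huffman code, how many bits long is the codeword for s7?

2

Repeatedly merge the two smallest:
combine s4(5), s6(7) → 12
combine 12, s8(39) → 51
combine s1(49), 51 → 100
combine s3(55), s5(65) → 120
combine s2(70), s7(79) → 149
combine 100, 120 → 220
combine 149, 220 → 369
The subtree containing s7 is merged 2 times, so code length = 2.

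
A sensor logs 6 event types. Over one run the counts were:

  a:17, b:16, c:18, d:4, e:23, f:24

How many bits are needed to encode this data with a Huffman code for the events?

Merge the two smallest weights repeatedly:
combine d(4), b(16) → 20
combine a(17), c(18) → 35
combine 20, e(23) → 43
combine f(24), 35 → 59
combine 43, 59 → 102
The encoded length is the sum of every internal node's weight: 20 + 35 + 43 + 59 + 102 = 259 bits.

259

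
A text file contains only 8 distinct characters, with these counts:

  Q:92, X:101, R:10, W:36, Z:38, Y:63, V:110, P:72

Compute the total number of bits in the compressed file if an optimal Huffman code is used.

Build the Huffman tree bottom-up:
R(10) + W(36) → 46
Z(38) + 46 → 84
Y(63) + P(72) → 135
84 + Q(92) → 176
X(101) + V(110) → 211
135 + 176 → 311
211 + 311 → 522
The encoded length is the sum of every internal node's weight: 46 + 84 + 135 + 176 + 211 + 311 + 522 = 1485 bits.

1485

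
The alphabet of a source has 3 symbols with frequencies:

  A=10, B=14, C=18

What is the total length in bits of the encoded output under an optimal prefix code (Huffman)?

Greedily combine the two least-frequent nodes:
A(10) + B(14) → 24
C(18) + 24 → 42
Each symbol's bit-cost is frequency × depth; summing gives 66 bits (equivalently 24 + 42).

66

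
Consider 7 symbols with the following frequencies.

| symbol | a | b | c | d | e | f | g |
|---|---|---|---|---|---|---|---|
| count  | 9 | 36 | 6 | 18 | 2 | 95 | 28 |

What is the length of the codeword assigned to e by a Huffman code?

6

Huffman merges, smallest pair first:
combine e(2), c(6) → 8
combine 8, a(9) → 17
combine 17, d(18) → 35
combine g(28), 35 → 63
combine b(36), 63 → 99
combine f(95), 99 → 194
e sits 6 levels below the root, so its codeword is 6 bits.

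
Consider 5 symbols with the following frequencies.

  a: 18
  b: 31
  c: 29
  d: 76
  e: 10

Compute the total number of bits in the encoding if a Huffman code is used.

Build the Huffman tree bottom-up:
merge e(10) and a(18): 28
merge 28 and c(29): 57
merge b(31) and 57: 88
merge d(76) and 88: 164
The encoded length is the sum of every internal node's weight: 28 + 57 + 88 + 164 = 337 bits.

337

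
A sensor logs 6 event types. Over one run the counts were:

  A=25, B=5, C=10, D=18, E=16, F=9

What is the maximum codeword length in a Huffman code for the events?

Merge the two lowest-weight nodes at each step:
combine B(5), F(9) → 14
combine C(10), 14 → 24
combine E(16), D(18) → 34
combine 24, A(25) → 49
combine 34, 49 → 83
Maximum depth reached is 4.

4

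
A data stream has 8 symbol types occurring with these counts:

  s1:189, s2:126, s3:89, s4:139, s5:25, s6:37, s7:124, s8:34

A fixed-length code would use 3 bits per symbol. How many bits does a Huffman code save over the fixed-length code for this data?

Fixed-length: 3 bits × 763 symbols = 2289 bits.
Huffman merges:
merge s5(25) and s8(34): 59
merge s6(37) and 59: 96
merge s3(89) and 96: 185
merge s7(124) and s2(126): 250
merge s4(139) and 185: 324
merge s1(189) and 250: 439
merge 324 and 439: 763
Huffman total = 59 + 96 + 185 + 250 + 324 + 439 + 763 = 2116 bits.
Saving = 2289 − 2116 = 173 bits.

173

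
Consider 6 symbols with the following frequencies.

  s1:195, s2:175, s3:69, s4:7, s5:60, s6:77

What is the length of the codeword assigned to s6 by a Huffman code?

2

Repeatedly merge the two smallest:
combine s4(7), s5(60) → 67
combine 67, s3(69) → 136
combine s6(77), 136 → 213
combine s2(175), s1(195) → 370
combine 213, 370 → 583
s6 sits 2 levels below the root, so its codeword is 2 bits.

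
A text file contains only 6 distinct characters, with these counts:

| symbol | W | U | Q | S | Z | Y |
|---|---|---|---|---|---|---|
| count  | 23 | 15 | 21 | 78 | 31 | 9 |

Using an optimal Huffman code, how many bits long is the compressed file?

399

Greedily combine the two least-frequent nodes:
Y(9) + U(15) → 24
Q(21) + W(23) → 44
24 + Z(31) → 55
44 + 55 → 99
S(78) + 99 → 177
Total encoded bits = sum of merged weights = 24 + 44 + 55 + 99 + 177 = 399.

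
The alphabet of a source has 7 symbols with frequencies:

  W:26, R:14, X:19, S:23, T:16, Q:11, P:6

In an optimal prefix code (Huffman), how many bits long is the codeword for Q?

Repeatedly merge the two smallest:
combine P(6), Q(11) → 17
combine R(14), T(16) → 30
combine 17, X(19) → 36
combine S(23), W(26) → 49
combine 30, 36 → 66
combine 49, 66 → 115
The subtree containing Q is merged 4 times, so code length = 4.

4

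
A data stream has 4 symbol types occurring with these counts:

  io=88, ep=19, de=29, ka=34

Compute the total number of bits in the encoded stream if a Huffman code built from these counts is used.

Build the Huffman tree bottom-up:
combine ep(19), de(29) → 48
combine ka(34), 48 → 82
combine 82, io(88) → 170
Each symbol's bit-cost is frequency × depth; summing gives 300 bits (equivalently 48 + 82 + 170).

300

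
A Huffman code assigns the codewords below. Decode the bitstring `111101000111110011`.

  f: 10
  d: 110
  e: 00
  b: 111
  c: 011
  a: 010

Read left to right; each codeword is recognised as soon as it completes (prefix code):
  111→b | 10→f | 10→f | 00→e | 111→b | 110→d | 011→c
Decoded message: bffebdc

bffebdc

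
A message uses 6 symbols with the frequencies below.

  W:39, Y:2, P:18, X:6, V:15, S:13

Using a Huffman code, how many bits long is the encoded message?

209

Merge the two smallest weights repeatedly:
merge Y(2) and X(6): 8
merge 8 and S(13): 21
merge V(15) and P(18): 33
merge 21 and 33: 54
merge W(39) and 54: 93
Total encoded bits = sum of merged weights = 8 + 21 + 33 + 54 + 93 = 209.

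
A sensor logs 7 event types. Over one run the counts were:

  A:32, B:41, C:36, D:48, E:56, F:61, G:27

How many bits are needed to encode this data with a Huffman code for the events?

842

Build the Huffman tree bottom-up:
combine G(27), A(32) → 59
combine C(36), B(41) → 77
combine D(48), E(56) → 104
combine 59, F(61) → 120
combine 77, 104 → 181
combine 120, 181 → 301
Total encoded bits = sum of merged weights = 59 + 77 + 104 + 120 + 181 + 301 = 842.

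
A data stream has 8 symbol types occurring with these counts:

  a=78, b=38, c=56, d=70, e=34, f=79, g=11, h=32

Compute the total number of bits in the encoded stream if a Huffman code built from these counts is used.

1152

Greedily combine the two least-frequent nodes:
combine g(11), h(32) → 43
combine e(34), b(38) → 72
combine 43, c(56) → 99
combine d(70), 72 → 142
combine a(78), f(79) → 157
combine 99, 142 → 241
combine 157, 241 → 398
Total encoded bits = sum of merged weights = 43 + 72 + 99 + 142 + 157 + 241 + 398 = 1152.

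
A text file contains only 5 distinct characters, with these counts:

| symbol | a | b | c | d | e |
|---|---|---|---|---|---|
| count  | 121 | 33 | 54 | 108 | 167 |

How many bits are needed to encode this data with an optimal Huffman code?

1053

Merge the two smallest weights repeatedly:
merge b(33) and c(54): 87
merge 87 and d(108): 195
merge a(121) and e(167): 288
merge 195 and 288: 483
Each symbol's bit-cost is frequency × depth; summing gives 1053 bits (equivalently 87 + 195 + 288 + 483).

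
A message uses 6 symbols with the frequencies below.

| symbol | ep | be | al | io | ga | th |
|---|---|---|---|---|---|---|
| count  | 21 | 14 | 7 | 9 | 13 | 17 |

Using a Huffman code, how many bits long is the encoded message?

205

Build the Huffman tree bottom-up:
al(7) + io(9) → 16
ga(13) + be(14) → 27
16 + th(17) → 33
ep(21) + 27 → 48
33 + 48 → 81
The encoded length is the sum of every internal node's weight: 16 + 27 + 33 + 48 + 81 = 205 bits.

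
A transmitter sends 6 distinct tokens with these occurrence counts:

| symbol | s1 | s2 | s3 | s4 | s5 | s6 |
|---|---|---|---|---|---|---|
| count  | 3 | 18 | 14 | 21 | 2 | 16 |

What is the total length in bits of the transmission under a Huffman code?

172

Build the Huffman tree bottom-up:
s5(2) + s1(3) → 5
5 + s3(14) → 19
s6(16) + s2(18) → 34
19 + s4(21) → 40
34 + 40 → 74
Total encoded bits = sum of merged weights = 5 + 19 + 34 + 40 + 74 = 172.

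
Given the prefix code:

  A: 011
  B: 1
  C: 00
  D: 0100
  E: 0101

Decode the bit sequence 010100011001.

Read left to right; each codeword is recognised as soon as it completes (prefix code):
  0101→E | 00→C | 011→A | 00→C | 1→B
Decoded message: ECACB

ECACB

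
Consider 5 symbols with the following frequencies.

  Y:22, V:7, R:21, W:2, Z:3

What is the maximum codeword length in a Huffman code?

Merge the two lowest-weight nodes at each step:
combine W(2), Z(3) → 5
combine 5, V(7) → 12
combine 12, R(21) → 33
combine Y(22), 33 → 55
The rarest symbols sit at the bottom; the longest codeword is 4 bits.

4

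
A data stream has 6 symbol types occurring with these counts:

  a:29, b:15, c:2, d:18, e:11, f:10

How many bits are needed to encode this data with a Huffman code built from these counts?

205

Greedily combine the two least-frequent nodes:
combine c(2), f(10) → 12
combine e(11), 12 → 23
combine b(15), d(18) → 33
combine 23, a(29) → 52
combine 33, 52 → 85
Total encoded bits = sum of merged weights = 12 + 23 + 33 + 52 + 85 = 205.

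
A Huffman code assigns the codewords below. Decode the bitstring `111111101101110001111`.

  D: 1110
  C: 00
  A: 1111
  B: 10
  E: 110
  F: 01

Read left to right; each codeword is recognised as soon as it completes (prefix code):
  1111→A | 1110→D | 110→E | 1110→D | 00→C | 1111→A
Decoded message: ADEDCA

ADEDCA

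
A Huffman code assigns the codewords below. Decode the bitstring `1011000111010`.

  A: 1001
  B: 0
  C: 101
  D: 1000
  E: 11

CDECB

Read left to right; each codeword is recognised as soon as it completes (prefix code):
  101→C | 1000→D | 11→E | 101→C | 0→B
Decoded message: CDECB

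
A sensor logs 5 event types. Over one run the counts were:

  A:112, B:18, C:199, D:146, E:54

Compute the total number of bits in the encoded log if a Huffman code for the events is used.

1115

Build the Huffman tree bottom-up:
merge B(18) and E(54): 72
merge 72 and A(112): 184
merge D(146) and 184: 330
merge C(199) and 330: 529
Total encoded bits = sum of merged weights = 72 + 184 + 330 + 529 = 1115.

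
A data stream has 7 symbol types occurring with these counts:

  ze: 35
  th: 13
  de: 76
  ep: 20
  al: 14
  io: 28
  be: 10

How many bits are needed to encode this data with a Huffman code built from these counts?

493

Greedily combine the two least-frequent nodes:
be(10) + th(13) → 23
al(14) + ep(20) → 34
23 + io(28) → 51
34 + ze(35) → 69
51 + 69 → 120
de(76) + 120 → 196
Total encoded bits = sum of merged weights = 23 + 34 + 51 + 69 + 120 + 196 = 493.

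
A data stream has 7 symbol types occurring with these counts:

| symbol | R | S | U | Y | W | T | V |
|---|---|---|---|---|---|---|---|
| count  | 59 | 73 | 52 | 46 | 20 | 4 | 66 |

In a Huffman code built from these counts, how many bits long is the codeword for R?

Build the tree from the bottom:
combine T(4), W(20) → 24
combine 24, Y(46) → 70
combine U(52), R(59) → 111
combine V(66), 70 → 136
combine S(73), 111 → 184
combine 136, 184 → 320
R sits 3 levels below the root, so its codeword is 3 bits.

3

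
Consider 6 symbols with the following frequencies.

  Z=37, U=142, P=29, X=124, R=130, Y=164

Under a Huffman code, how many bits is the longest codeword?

Merge the two lowest-weight nodes at each step:
combine P(29), Z(37) → 66
combine 66, X(124) → 190
combine R(130), U(142) → 272
combine Y(164), 190 → 354
combine 272, 354 → 626
Maximum depth reached is 4.

4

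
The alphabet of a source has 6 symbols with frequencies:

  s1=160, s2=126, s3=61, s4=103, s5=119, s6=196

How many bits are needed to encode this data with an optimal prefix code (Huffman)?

Greedily combine the two least-frequent nodes:
combine s3(61), s4(103) → 164
combine s5(119), s2(126) → 245
combine s1(160), 164 → 324
combine s6(196), 245 → 441
combine 324, 441 → 765
Total encoded bits = sum of merged weights = 164 + 245 + 324 + 441 + 765 = 1939.

1939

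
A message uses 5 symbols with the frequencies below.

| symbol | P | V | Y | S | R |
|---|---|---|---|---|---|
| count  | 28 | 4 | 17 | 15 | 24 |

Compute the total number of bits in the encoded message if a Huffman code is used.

Build the Huffman tree bottom-up:
V(4) + S(15) → 19
Y(17) + 19 → 36
R(24) + P(28) → 52
36 + 52 → 88
The encoded length is the sum of every internal node's weight: 19 + 36 + 52 + 88 = 195 bits.

195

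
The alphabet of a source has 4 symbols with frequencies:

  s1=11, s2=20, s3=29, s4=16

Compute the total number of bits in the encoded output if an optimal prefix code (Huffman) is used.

Greedily combine the two least-frequent nodes:
s1(11) + s4(16) → 27
s2(20) + 27 → 47
s3(29) + 47 → 76
The encoded length is the sum of every internal node's weight: 27 + 47 + 76 = 150 bits.

150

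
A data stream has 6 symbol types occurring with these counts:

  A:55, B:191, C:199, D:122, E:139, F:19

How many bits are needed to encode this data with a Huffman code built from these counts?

1720

Build the Huffman tree bottom-up:
F(19) + A(55) → 74
74 + D(122) → 196
E(139) + B(191) → 330
196 + C(199) → 395
330 + 395 → 725
Total encoded bits = sum of merged weights = 74 + 196 + 330 + 395 + 725 = 1720.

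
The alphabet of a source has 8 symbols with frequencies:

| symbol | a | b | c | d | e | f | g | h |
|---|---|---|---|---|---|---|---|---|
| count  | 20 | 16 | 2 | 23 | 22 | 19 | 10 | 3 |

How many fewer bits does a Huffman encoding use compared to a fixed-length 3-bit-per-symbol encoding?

Fixed-length: 3 bits × 115 symbols = 345 bits.
Huffman merges:
c(2) + h(3) → 5
5 + g(10) → 15
15 + b(16) → 31
f(19) + a(20) → 39
e(22) + d(23) → 45
31 + 39 → 70
45 + 70 → 115
Huffman total = 5 + 15 + 31 + 39 + 45 + 70 + 115 = 320 bits.
Saving = 345 − 320 = 25 bits.

25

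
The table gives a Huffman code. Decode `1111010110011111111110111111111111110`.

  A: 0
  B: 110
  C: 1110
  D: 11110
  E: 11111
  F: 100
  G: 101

Read left to right; each codeword is recognised as soon as it completes (prefix code):
  11110→D | 101→G | 100→F | 11111→E | 11111→E | 0→A | 11111→E | 11111→E | 11110→D
Decoded message: DGFEEAEED

DGFEEAEED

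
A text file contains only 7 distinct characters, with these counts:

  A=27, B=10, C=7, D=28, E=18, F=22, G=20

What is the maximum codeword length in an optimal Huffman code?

4

Merge the two lowest-weight nodes at each step:
combine C(7), B(10) → 17
combine 17, E(18) → 35
combine G(20), F(22) → 42
combine A(27), D(28) → 55
combine 35, 42 → 77
combine 55, 77 → 132
The first pair merged (C, B) ends up deepest, at depth 4.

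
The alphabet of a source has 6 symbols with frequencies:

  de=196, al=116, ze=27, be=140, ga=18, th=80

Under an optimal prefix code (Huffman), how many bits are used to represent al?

2

Repeatedly merge the two smallest:
ga(18) + ze(27) → 45
45 + th(80) → 125
al(116) + 125 → 241
be(140) + de(196) → 336
241 + 336 → 577
The subtree containing al is merged 2 times, so code length = 2.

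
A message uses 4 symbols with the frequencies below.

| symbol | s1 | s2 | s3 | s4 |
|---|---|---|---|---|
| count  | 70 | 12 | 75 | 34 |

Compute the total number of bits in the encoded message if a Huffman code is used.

Merge the two smallest weights repeatedly:
merge s2(12) and s4(34): 46
merge 46 and s1(70): 116
merge s3(75) and 116: 191
The encoded length is the sum of every internal node's weight: 46 + 116 + 191 = 353 bits.

353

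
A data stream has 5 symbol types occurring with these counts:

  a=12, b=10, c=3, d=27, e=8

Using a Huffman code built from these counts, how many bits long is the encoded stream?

125

Build the Huffman tree bottom-up:
combine c(3), e(8) → 11
combine b(10), 11 → 21
combine a(12), 21 → 33
combine d(27), 33 → 60
Each symbol's bit-cost is frequency × depth; summing gives 125 bits (equivalently 11 + 21 + 33 + 60).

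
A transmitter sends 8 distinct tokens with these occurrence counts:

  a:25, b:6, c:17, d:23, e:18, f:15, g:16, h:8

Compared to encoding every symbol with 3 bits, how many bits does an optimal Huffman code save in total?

Fixed-length: 3 bits × 128 symbols = 384 bits.
Huffman merges:
b(6) + h(8) → 14
14 + f(15) → 29
g(16) + c(17) → 33
e(18) + d(23) → 41
a(25) + 29 → 54
33 + 41 → 74
54 + 74 → 128
Huffman total = 14 + 29 + 33 + 41 + 54 + 74 + 128 = 373 bits.
Saving = 384 − 373 = 11 bits.

11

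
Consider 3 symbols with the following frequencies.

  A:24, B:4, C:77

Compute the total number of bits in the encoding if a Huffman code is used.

Build the Huffman tree bottom-up:
combine B(4), A(24) → 28
combine 28, C(77) → 105
The encoded length is the sum of every internal node's weight: 28 + 105 = 133 bits.

133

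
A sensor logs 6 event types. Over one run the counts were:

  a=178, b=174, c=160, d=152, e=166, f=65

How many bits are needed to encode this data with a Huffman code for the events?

2333

Build the Huffman tree bottom-up:
f(65) + d(152) → 217
c(160) + e(166) → 326
b(174) + a(178) → 352
217 + 326 → 543
352 + 543 → 895
Total encoded bits = sum of merged weights = 217 + 326 + 352 + 543 + 895 = 2333.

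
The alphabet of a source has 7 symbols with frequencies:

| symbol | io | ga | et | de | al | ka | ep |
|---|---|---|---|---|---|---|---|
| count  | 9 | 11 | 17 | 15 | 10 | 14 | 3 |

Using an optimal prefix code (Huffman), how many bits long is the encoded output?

Greedily combine the two least-frequent nodes:
ep(3) + io(9) → 12
al(10) + ga(11) → 21
12 + ka(14) → 26
de(15) + et(17) → 32
21 + 26 → 47
32 + 47 → 79
The encoded length is the sum of every internal node's weight: 12 + 21 + 26 + 32 + 47 + 79 = 217 bits.

217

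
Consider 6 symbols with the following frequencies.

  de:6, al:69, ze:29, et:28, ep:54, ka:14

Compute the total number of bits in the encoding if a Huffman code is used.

468

Merge the two smallest weights repeatedly:
de(6) + ka(14) → 20
20 + et(28) → 48
ze(29) + 48 → 77
ep(54) + al(69) → 123
77 + 123 → 200
Each symbol's bit-cost is frequency × depth; summing gives 468 bits (equivalently 20 + 48 + 77 + 123 + 200).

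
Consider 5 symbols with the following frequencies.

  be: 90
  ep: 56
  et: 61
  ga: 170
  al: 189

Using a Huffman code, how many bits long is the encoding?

1249

Build the Huffman tree bottom-up:
ep(56) + et(61) → 117
be(90) + 117 → 207
ga(170) + al(189) → 359
207 + 359 → 566
The encoded length is the sum of every internal node's weight: 117 + 207 + 359 + 566 = 1249 bits.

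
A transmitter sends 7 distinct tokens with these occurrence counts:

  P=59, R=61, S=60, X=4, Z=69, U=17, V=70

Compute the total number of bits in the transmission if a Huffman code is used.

Greedily combine the two least-frequent nodes:
combine X(4), U(17) → 21
combine 21, P(59) → 80
combine S(60), R(61) → 121
combine Z(69), V(70) → 139
combine 80, 121 → 201
combine 139, 201 → 340
The encoded length is the sum of every internal node's weight: 21 + 80 + 121 + 139 + 201 + 340 = 902 bits.

902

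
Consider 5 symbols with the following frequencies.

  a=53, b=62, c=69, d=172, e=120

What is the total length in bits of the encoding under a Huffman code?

1067

Build the Huffman tree bottom-up:
combine a(53), b(62) → 115
combine c(69), 115 → 184
combine e(120), d(172) → 292
combine 184, 292 → 476
Total encoded bits = sum of merged weights = 115 + 184 + 292 + 476 = 1067.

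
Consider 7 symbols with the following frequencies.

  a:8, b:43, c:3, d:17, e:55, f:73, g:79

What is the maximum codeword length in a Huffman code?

Merge the two lowest-weight nodes at each step:
c(3) + a(8) → 11
11 + d(17) → 28
28 + b(43) → 71
e(55) + 71 → 126
f(73) + g(79) → 152
126 + 152 → 278
Maximum depth reached is 5.

5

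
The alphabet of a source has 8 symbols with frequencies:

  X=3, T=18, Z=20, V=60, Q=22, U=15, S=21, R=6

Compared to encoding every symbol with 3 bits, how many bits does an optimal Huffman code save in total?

Fixed-length: 3 bits × 165 symbols = 495 bits.
Huffman merges:
X(3) + R(6) → 9
9 + U(15) → 24
T(18) + Z(20) → 38
S(21) + Q(22) → 43
24 + 38 → 62
43 + V(60) → 103
62 + 103 → 165
Huffman total = 9 + 24 + 38 + 43 + 62 + 103 + 165 = 444 bits.
Saving = 495 − 444 = 51 bits.

51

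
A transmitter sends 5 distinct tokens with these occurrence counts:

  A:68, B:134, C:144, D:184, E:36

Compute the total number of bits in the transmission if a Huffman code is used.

Merge the two smallest weights repeatedly:
combine E(36), A(68) → 104
combine 104, B(134) → 238
combine C(144), D(184) → 328
combine 238, 328 → 566
Total encoded bits = sum of merged weights = 104 + 238 + 328 + 566 = 1236.

1236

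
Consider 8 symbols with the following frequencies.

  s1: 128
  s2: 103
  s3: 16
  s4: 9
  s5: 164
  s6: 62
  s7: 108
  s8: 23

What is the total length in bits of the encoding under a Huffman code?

1620

Greedily combine the two least-frequent nodes:
combine s4(9), s3(16) → 25
combine s8(23), 25 → 48
combine 48, s6(62) → 110
combine s2(103), s7(108) → 211
combine 110, s1(128) → 238
combine s5(164), 211 → 375
combine 238, 375 → 613
Total encoded bits = sum of merged weights = 25 + 48 + 110 + 211 + 238 + 375 + 613 = 1620.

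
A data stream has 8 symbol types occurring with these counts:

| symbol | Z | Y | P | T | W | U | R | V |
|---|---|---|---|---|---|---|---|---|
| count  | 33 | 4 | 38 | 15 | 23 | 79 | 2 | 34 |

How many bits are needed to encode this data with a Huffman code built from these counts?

594

Merge the two smallest weights repeatedly:
combine R(2), Y(4) → 6
combine 6, T(15) → 21
combine 21, W(23) → 44
combine Z(33), V(34) → 67
combine P(38), 44 → 82
combine 67, U(79) → 146
combine 82, 146 → 228
Each symbol's bit-cost is frequency × depth; summing gives 594 bits (equivalently 6 + 21 + 44 + 67 + 82 + 146 + 228).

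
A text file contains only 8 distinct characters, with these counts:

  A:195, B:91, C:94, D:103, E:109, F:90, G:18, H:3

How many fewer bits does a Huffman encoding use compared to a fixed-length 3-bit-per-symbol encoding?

Fixed-length: 3 bits × 703 symbols = 2109 bits.
Huffman merges:
combine H(3), G(18) → 21
combine 21, F(90) → 111
combine B(91), C(94) → 185
combine D(103), E(109) → 212
combine 111, 185 → 296
combine A(195), 212 → 407
combine 296, 407 → 703
Huffman total = 21 + 111 + 185 + 212 + 296 + 407 + 703 = 1935 bits.
Saving = 2109 − 1935 = 174 bits.

174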